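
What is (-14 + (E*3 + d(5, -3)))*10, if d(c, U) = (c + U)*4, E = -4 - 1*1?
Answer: -210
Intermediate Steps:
E = -5 (E = -4 - 1 = -5)
d(c, U) = 4*U + 4*c (d(c, U) = (U + c)*4 = 4*U + 4*c)
(-14 + (E*3 + d(5, -3)))*10 = (-14 + (-5*3 + (4*(-3) + 4*5)))*10 = (-14 + (-15 + (-12 + 20)))*10 = (-14 + (-15 + 8))*10 = (-14 - 7)*10 = -21*10 = -210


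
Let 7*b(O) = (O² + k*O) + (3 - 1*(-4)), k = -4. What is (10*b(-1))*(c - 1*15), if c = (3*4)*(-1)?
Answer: -3240/7 ≈ -462.86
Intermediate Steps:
b(O) = 1 - 4*O/7 + O²/7 (b(O) = ((O² - 4*O) + (3 - 1*(-4)))/7 = ((O² - 4*O) + (3 + 4))/7 = ((O² - 4*O) + 7)/7 = (7 + O² - 4*O)/7 = 1 - 4*O/7 + O²/7)
c = -12 (c = 12*(-1) = -12)
(10*b(-1))*(c - 1*15) = (10*(1 - 4/7*(-1) + (⅐)*(-1)²))*(-12 - 1*15) = (10*(1 + 4/7 + (⅐)*1))*(-12 - 15) = (10*(1 + 4/7 + ⅐))*(-27) = (10*(12/7))*(-27) = (120/7)*(-27) = -3240/7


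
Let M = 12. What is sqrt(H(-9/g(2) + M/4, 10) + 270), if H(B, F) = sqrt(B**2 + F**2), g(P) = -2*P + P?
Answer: sqrt(1130)/2 ≈ 16.808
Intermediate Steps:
g(P) = -P
sqrt(H(-9/g(2) + M/4, 10) + 270) = sqrt(sqrt((-9/((-1*2)) + 12/4)**2 + 10**2) + 270) = sqrt(sqrt((-9/(-2) + 12*(1/4))**2 + 100) + 270) = sqrt(sqrt((-9*(-1/2) + 3)**2 + 100) + 270) = sqrt(sqrt((9/2 + 3)**2 + 100) + 270) = sqrt(sqrt((15/2)**2 + 100) + 270) = sqrt(sqrt(225/4 + 100) + 270) = sqrt(sqrt(625/4) + 270) = sqrt(25/2 + 270) = sqrt(565/2) = sqrt(1130)/2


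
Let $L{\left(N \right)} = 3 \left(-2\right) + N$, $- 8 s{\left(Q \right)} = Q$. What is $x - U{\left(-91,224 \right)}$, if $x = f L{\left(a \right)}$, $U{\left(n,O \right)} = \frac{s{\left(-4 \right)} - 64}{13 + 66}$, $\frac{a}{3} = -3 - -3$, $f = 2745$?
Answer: $- \frac{2602133}{158} \approx -16469.0$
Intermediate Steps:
$s{\left(Q \right)} = - \frac{Q}{8}$
$a = 0$ ($a = 3 \left(-3 - -3\right) = 3 \left(-3 + 3\right) = 3 \cdot 0 = 0$)
$L{\left(N \right)} = -6 + N$
$U{\left(n,O \right)} = - \frac{127}{158}$ ($U{\left(n,O \right)} = \frac{\left(- \frac{1}{8}\right) \left(-4\right) - 64}{13 + 66} = \frac{\frac{1}{2} - 64}{79} = \left(- \frac{127}{2}\right) \frac{1}{79} = - \frac{127}{158}$)
$x = -16470$ ($x = 2745 \left(-6 + 0\right) = 2745 \left(-6\right) = -16470$)
$x - U{\left(-91,224 \right)} = -16470 - - \frac{127}{158} = -16470 + \frac{127}{158} = - \frac{2602133}{158}$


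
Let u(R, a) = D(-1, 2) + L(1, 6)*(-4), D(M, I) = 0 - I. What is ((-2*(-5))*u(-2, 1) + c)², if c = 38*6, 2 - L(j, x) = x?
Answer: 135424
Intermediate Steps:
L(j, x) = 2 - x
D(M, I) = -I
u(R, a) = 14 (u(R, a) = -1*2 + (2 - 1*6)*(-4) = -2 + (2 - 6)*(-4) = -2 - 4*(-4) = -2 + 16 = 14)
c = 228
((-2*(-5))*u(-2, 1) + c)² = (-2*(-5)*14 + 228)² = (10*14 + 228)² = (140 + 228)² = 368² = 135424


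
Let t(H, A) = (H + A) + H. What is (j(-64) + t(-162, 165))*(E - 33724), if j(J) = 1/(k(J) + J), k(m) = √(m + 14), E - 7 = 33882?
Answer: -18130145/691 - 275*I*√2/1382 ≈ -26238.0 - 0.28141*I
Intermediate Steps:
E = 33889 (E = 7 + 33882 = 33889)
k(m) = √(14 + m)
t(H, A) = A + 2*H (t(H, A) = (A + H) + H = A + 2*H)
j(J) = 1/(J + √(14 + J)) (j(J) = 1/(√(14 + J) + J) = 1/(J + √(14 + J)))
(j(-64) + t(-162, 165))*(E - 33724) = (1/(-64 + √(14 - 64)) + (165 + 2*(-162)))*(33889 - 33724) = (1/(-64 + √(-50)) + (165 - 324))*165 = (1/(-64 + 5*I*√2) - 159)*165 = (-159 + 1/(-64 + 5*I*√2))*165 = -26235 + 165/(-64 + 5*I*√2)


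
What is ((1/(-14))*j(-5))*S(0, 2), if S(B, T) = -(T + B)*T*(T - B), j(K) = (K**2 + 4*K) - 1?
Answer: 16/7 ≈ 2.2857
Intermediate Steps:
j(K) = -1 + K**2 + 4*K
S(B, T) = -T*(B + T)*(T - B) (S(B, T) = -(B + T)*T*(T - B) = -T*(B + T)*(T - B))
((1/(-14))*j(-5))*S(0, 2) = ((1/(-14))*(-1 + (-5)**2 + 4*(-5)))*(2*(0**2 - 1*2**2)) = ((1*(-1/14))*(-1 + 25 - 20))*(2*(0 - 1*4)) = (-1/14*4)*(2*(0 - 4)) = -4*(-4)/7 = -2/7*(-8) = 16/7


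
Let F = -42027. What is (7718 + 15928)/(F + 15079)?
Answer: -11823/13474 ≈ -0.87747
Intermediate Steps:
(7718 + 15928)/(F + 15079) = (7718 + 15928)/(-42027 + 15079) = 23646/(-26948) = 23646*(-1/26948) = -11823/13474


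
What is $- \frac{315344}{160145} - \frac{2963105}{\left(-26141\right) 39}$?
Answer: $\frac{153033557569}{163267667355} \approx 0.93732$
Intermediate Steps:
$- \frac{315344}{160145} - \frac{2963105}{\left(-26141\right) 39} = \left(-315344\right) \frac{1}{160145} - \frac{2963105}{-1019499} = - \frac{315344}{160145} - - \frac{2963105}{1019499} = - \frac{315344}{160145} + \frac{2963105}{1019499} = \frac{153033557569}{163267667355}$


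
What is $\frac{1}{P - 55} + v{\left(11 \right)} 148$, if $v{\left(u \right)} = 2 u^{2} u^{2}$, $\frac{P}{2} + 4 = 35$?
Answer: $\frac{30336153}{7} \approx 4.3337 \cdot 10^{6}$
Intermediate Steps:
$P = 62$ ($P = -8 + 2 \cdot 35 = -8 + 70 = 62$)
$v{\left(u \right)} = 2 u^{4}$
$\frac{1}{P - 55} + v{\left(11 \right)} 148 = \frac{1}{62 - 55} + 2 \cdot 11^{4} \cdot 148 = \frac{1}{7} + 2 \cdot 14641 \cdot 148 = \frac{1}{7} + 29282 \cdot 148 = \frac{1}{7} + 4333736 = \frac{30336153}{7}$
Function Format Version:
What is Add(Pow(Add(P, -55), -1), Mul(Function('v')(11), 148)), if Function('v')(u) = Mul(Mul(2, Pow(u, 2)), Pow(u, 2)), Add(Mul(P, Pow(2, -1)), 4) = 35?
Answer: Rational(30336153, 7) ≈ 4.3337e+6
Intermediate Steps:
P = 62 (P = Add(-8, Mul(2, 35)) = Add(-8, 70) = 62)
Function('v')(u) = Mul(2, Pow(u, 4))
Add(Pow(Add(P, -55), -1), Mul(Function('v')(11), 148)) = Add(Pow(Add(62, -55), -1), Mul(Mul(2, Pow(11, 4)), 148)) = Add(Pow(7, -1), Mul(Mul(2, 14641), 148)) = Add(Rational(1, 7), Mul(29282, 148)) = Add(Rational(1, 7), 4333736) = Rational(30336153, 7)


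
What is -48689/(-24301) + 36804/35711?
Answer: 2633106883/867813011 ≈ 3.0342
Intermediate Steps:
-48689/(-24301) + 36804/35711 = -48689*(-1/24301) + 36804*(1/35711) = 48689/24301 + 36804/35711 = 2633106883/867813011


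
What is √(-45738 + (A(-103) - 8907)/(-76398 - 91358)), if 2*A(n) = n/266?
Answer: I*√22768586624035091203/22311548 ≈ 213.86*I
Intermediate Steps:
A(n) = n/532 (A(n) = (n/266)/2 = n/532)
√(-45738 + (A(-103) - 8907)/(-76398 - 91358)) = √(-45738 + ((1/532)*(-103) - 8907)/(-76398 - 91358)) = √(-45738 + (-103/532 - 8907)/(-167756)) = √(-45738 - 4738627/532*(-1/167756)) = √(-45738 + 4738627/89246192) = √(-4081937591069/89246192) = I*√22768586624035091203/22311548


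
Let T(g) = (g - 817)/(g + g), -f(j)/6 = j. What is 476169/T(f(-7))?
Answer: -39998196/775 ≈ -51611.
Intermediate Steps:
f(j) = -6*j
T(g) = (-817 + g)/(2*g) (T(g) = (-817 + g)/((2*g)) = (-817 + g)*(1/(2*g)) = (-817 + g)/(2*g))
476169/T(f(-7)) = 476169/(((-817 - 6*(-7))/(2*((-6*(-7)))))) = 476169/(((½)*(-817 + 42)/42)) = 476169/(((½)*(1/42)*(-775))) = 476169/(-775/84) = 476169*(-84/775) = -39998196/775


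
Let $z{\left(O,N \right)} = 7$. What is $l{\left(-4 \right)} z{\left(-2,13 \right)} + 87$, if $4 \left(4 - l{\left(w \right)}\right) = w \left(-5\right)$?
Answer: $80$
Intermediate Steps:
$l{\left(w \right)} = 4 + \frac{5 w}{4}$ ($l{\left(w \right)} = 4 - \frac{w \left(-5\right)}{4} = 4 - \frac{\left(-5\right) w}{4} = 4 + \frac{5 w}{4}$)
$l{\left(-4 \right)} z{\left(-2,13 \right)} + 87 = \left(4 + \frac{5}{4} \left(-4\right)\right) 7 + 87 = \left(4 - 5\right) 7 + 87 = \left(-1\right) 7 + 87 = -7 + 87 = 80$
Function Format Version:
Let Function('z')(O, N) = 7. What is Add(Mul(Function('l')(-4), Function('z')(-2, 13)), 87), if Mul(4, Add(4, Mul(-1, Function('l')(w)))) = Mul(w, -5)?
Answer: 80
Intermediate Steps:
Function('l')(w) = Add(4, Mul(Rational(5, 4), w)) (Function('l')(w) = Add(4, Mul(Rational(-1, 4), Mul(w, -5))) = Add(4, Mul(Rational(-1, 4), Mul(-5, w))) = Add(4, Mul(Rational(5, 4), w)))
Add(Mul(Function('l')(-4), Function('z')(-2, 13)), 87) = Add(Mul(Add(4, Mul(Rational(5, 4), -4)), 7), 87) = Add(Mul(Add(4, -5), 7), 87) = Add(Mul(-1, 7), 87) = Add(-7, 87) = 80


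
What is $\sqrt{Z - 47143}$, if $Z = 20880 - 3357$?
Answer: $2 i \sqrt{7405} \approx 172.1 i$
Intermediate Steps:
$Z = 17523$
$\sqrt{Z - 47143} = \sqrt{17523 - 47143} = \sqrt{-29620} = 2 i \sqrt{7405}$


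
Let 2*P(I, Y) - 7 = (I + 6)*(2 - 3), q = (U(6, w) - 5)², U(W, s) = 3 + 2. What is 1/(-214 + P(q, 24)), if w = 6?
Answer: -2/427 ≈ -0.0046838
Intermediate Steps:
U(W, s) = 5
q = 0 (q = (5 - 5)² = 0² = 0)
P(I, Y) = ½ - I/2 (P(I, Y) = 7/2 + ((I + 6)*(2 - 3))/2 = 7/2 + ((6 + I)*(-1))/2 = 7/2 + (-6 - I)/2 = 7/2 + (-3 - I/2) = ½ - I/2)
1/(-214 + P(q, 24)) = 1/(-214 + (½ - ½*0)) = 1/(-214 + (½ + 0)) = 1/(-214 + ½) = 1/(-427/2) = -2/427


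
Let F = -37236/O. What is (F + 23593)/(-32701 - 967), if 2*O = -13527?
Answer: -106405661/151809012 ≈ -0.70092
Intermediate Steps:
O = -13527/2 (O = (½)*(-13527) = -13527/2 ≈ -6763.5)
F = 24824/4509 (F = -37236/(-13527/2) = -37236*(-2/13527) = 24824/4509 ≈ 5.5054)
(F + 23593)/(-32701 - 967) = (24824/4509 + 23593)/(-32701 - 967) = (106405661/4509)/(-33668) = (106405661/4509)*(-1/33668) = -106405661/151809012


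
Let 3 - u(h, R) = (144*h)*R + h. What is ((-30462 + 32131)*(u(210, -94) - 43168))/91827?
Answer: 4671839765/91827 ≈ 50877.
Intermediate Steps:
u(h, R) = 3 - h - 144*R*h (u(h, R) = 3 - ((144*h)*R + h) = 3 - (144*R*h + h) = 3 - (h + 144*R*h) = 3 + (-h - 144*R*h) = 3 - h - 144*R*h)
((-30462 + 32131)*(u(210, -94) - 43168))/91827 = ((-30462 + 32131)*((3 - 1*210 - 144*(-94)*210) - 43168))/91827 = (1669*((3 - 210 + 2842560) - 43168))*(1/91827) = (1669*(2842353 - 43168))*(1/91827) = (1669*2799185)*(1/91827) = 4671839765*(1/91827) = 4671839765/91827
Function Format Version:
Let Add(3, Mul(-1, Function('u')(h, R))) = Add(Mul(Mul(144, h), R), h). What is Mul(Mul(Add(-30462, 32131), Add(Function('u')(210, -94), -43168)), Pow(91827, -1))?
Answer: Rational(4671839765, 91827) ≈ 50877.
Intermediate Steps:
Function('u')(h, R) = Add(3, Mul(-1, h), Mul(-144, R, h)) (Function('u')(h, R) = Add(3, Mul(-1, Add(Mul(Mul(144, h), R), h))) = Add(3, Mul(-1, Add(Mul(144, R, h), h))) = Add(3, Mul(-1, Add(h, Mul(144, R, h)))) = Add(3, Add(Mul(-1, h), Mul(-144, R, h))) = Add(3, Mul(-1, h), Mul(-144, R, h)))
Mul(Mul(Add(-30462, 32131), Add(Function('u')(210, -94), -43168)), Pow(91827, -1)) = Mul(Mul(Add(-30462, 32131), Add(Add(3, Mul(-1, 210), Mul(-144, -94, 210)), -43168)), Pow(91827, -1)) = Mul(Mul(1669, Add(Add(3, -210, 2842560), -43168)), Rational(1, 91827)) = Mul(Mul(1669, Add(2842353, -43168)), Rational(1, 91827)) = Mul(Mul(1669, 2799185), Rational(1, 91827)) = Mul(4671839765, Rational(1, 91827)) = Rational(4671839765, 91827)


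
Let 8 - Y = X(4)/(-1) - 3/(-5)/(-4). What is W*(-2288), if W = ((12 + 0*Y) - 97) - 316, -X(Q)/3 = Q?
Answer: 917488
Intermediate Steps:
X(Q) = -3*Q
Y = -77/20 (Y = 8 - (-3*4/(-1) - 3/(-5)/(-4)) = 8 - (-12*(-1) - 3*(-1/5)*(-1/4)) = 8 - (12 + (3/5)*(-1/4)) = 8 - (12 - 3/20) = 8 - 1*237/20 = 8 - 237/20 = -77/20 ≈ -3.8500)
W = -401 (W = ((12 + 0*(-77/20)) - 97) - 316 = ((12 + 0) - 97) - 316 = (12 - 97) - 316 = -85 - 316 = -401)
W*(-2288) = -401*(-2288) = 917488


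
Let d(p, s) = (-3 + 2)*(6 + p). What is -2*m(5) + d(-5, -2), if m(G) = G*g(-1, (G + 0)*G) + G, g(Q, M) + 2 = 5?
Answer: -41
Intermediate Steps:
g(Q, M) = 3 (g(Q, M) = -2 + 5 = 3)
d(p, s) = -6 - p (d(p, s) = -(6 + p) = -6 - p)
m(G) = 4*G (m(G) = G*3 + G = 3*G + G = 4*G)
-2*m(5) + d(-5, -2) = -8*5 + (-6 - 1*(-5)) = -2*20 + (-6 + 5) = -40 - 1 = -41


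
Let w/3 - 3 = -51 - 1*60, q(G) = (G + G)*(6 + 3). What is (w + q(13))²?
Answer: 8100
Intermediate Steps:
q(G) = 18*G (q(G) = (2*G)*9 = 18*G)
w = -324 (w = 9 + 3*(-51 - 1*60) = 9 + 3*(-51 - 60) = 9 + 3*(-111) = 9 - 333 = -324)
(w + q(13))² = (-324 + 18*13)² = (-324 + 234)² = (-90)² = 8100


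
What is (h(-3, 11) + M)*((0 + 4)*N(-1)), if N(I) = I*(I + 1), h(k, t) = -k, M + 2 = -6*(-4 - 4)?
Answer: 0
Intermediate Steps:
M = 46 (M = -2 - 6*(-4 - 4) = -2 - 6*(-8) = -2 + 48 = 46)
N(I) = I*(1 + I)
(h(-3, 11) + M)*((0 + 4)*N(-1)) = (-1*(-3) + 46)*((0 + 4)*(-(1 - 1))) = (3 + 46)*(4*(-1*0)) = 49*(4*0) = 49*0 = 0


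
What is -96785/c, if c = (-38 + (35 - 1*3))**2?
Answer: -96785/36 ≈ -2688.5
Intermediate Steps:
c = 36 (c = (-38 + (35 - 3))**2 = (-38 + 32)**2 = (-6)**2 = 36)
-96785/c = -96785/36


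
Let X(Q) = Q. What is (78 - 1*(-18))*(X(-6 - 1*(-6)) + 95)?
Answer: 9120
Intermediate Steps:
(78 - 1*(-18))*(X(-6 - 1*(-6)) + 95) = (78 - 1*(-18))*((-6 - 1*(-6)) + 95) = (78 + 18)*((-6 + 6) + 95) = 96*(0 + 95) = 96*95 = 9120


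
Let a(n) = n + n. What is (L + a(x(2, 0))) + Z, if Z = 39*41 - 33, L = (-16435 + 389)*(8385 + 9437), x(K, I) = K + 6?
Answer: -285970230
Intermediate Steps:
x(K, I) = 6 + K
a(n) = 2*n
L = -285971812 (L = -16046*17822 = -285971812)
Z = 1566 (Z = 1599 - 33 = 1566)
(L + a(x(2, 0))) + Z = (-285971812 + 2*(6 + 2)) + 1566 = (-285971812 + 2*8) + 1566 = (-285971812 + 16) + 1566 = -285971796 + 1566 = -285970230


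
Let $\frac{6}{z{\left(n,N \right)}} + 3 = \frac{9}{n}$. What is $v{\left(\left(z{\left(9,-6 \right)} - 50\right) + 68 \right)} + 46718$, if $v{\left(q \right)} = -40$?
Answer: $46678$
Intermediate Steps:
$z{\left(n,N \right)} = \frac{6}{-3 + \frac{9}{n}}$
$v{\left(\left(z{\left(9,-6 \right)} - 50\right) + 68 \right)} + 46718 = -40 + 46718 = 46678$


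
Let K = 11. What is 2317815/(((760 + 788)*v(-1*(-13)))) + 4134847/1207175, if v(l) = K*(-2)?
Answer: -295243552577/4567950200 ≈ -64.634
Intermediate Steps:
v(l) = -22 (v(l) = 11*(-2) = -22)
2317815/(((760 + 788)*v(-1*(-13)))) + 4134847/1207175 = 2317815/(((760 + 788)*(-22))) + 4134847/1207175 = 2317815/((1548*(-22))) + 4134847*(1/1207175) = 2317815/(-34056) + 4134847/1207175 = 2317815*(-1/34056) + 4134847/1207175 = -257535/3784 + 4134847/1207175 = -295243552577/4567950200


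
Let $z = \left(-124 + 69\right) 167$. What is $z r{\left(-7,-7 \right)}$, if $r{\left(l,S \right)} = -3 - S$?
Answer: $-36740$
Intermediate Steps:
$z = -9185$ ($z = \left(-55\right) 167 = -9185$)
$z r{\left(-7,-7 \right)} = - 9185 \left(-3 - -7\right) = - 9185 \left(-3 + 7\right) = \left(-9185\right) 4 = -36740$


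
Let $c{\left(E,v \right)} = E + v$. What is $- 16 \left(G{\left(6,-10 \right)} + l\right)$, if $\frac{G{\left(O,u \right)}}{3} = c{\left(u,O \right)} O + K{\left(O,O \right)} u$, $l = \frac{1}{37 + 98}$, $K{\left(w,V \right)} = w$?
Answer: $\frac{544304}{135} \approx 4031.9$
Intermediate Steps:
$l = \frac{1}{135} \approx 0.0074074$
$G{\left(O,u \right)} = 3 O u + 3 O \left(O + u\right)$ ($G{\left(O,u \right)} = 3 \left(\left(u + O\right) O + O u\right) = 3 \left(\left(O + u\right) O + O u\right) = 3 \left(O \left(O + u\right) + O u\right) = 3 \left(O u + O \left(O + u\right)\right) = 3 O u + 3 O \left(O + u\right)$)
$- 16 \left(G{\left(6,-10 \right)} + l\right) = - 16 \left(3 \cdot 6 \left(6 + 2 \left(-10\right)\right) + \frac{1}{135}\right) = - 16 \left(3 \cdot 6 \left(6 - 20\right) + \frac{1}{135}\right) = - 16 \left(3 \cdot 6 \left(-14\right) + \frac{1}{135}\right) = - 16 \left(-252 + \frac{1}{135}\right) = \left(-16\right) \left(- \frac{34019}{135}\right) = \frac{544304}{135}$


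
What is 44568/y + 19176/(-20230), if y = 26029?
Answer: 11837604/15487255 ≈ 0.76435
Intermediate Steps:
44568/y + 19176/(-20230) = 44568/26029 + 19176/(-20230) = 44568*(1/26029) + 19176*(-1/20230) = 44568/26029 - 564/595 = 11837604/15487255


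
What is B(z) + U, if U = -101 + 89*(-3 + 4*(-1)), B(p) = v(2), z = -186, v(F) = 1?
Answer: -723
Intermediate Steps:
B(p) = 1
U = -724 (U = -101 + 89*(-3 - 4) = -101 + 89*(-7) = -101 - 623 = -724)
B(z) + U = 1 - 724 = -723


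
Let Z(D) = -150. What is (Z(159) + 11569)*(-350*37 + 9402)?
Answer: -40514612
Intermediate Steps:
(Z(159) + 11569)*(-350*37 + 9402) = (-150 + 11569)*(-350*37 + 9402) = 11419*(-12950 + 9402) = 11419*(-3548) = -40514612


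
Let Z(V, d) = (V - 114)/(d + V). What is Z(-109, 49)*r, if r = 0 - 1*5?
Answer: -223/12 ≈ -18.583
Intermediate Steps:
Z(V, d) = (-114 + V)/(V + d)
r = -5 (r = 0 - 5 = -5)
Z(-109, 49)*r = ((-114 - 109)/(-109 + 49))*(-5) = (-223/(-60))*(-5) = -1/60*(-223)*(-5) = (223/60)*(-5) = -223/12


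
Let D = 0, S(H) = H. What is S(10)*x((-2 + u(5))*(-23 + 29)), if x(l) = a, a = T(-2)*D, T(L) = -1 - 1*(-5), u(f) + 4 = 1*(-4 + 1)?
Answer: 0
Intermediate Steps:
u(f) = -7 (u(f) = -4 + 1*(-4 + 1) = -4 + 1*(-3) = -4 - 3 = -7)
T(L) = 4 (T(L) = -1 + 5 = 4)
a = 0 (a = 4*0 = 0)
x(l) = 0
S(10)*x((-2 + u(5))*(-23 + 29)) = 10*0 = 0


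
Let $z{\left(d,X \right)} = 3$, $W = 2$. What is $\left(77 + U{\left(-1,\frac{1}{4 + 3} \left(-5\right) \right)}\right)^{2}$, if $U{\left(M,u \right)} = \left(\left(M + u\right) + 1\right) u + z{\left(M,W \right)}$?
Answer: $\frac{15563025}{2401} \approx 6481.9$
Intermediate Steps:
$U{\left(M,u \right)} = 3 + u \left(1 + M + u\right)$ ($U{\left(M,u \right)} = \left(\left(M + u\right) + 1\right) u + 3 = \left(1 + M + u\right) u + 3 = u \left(1 + M + u\right) + 3 = 3 + u \left(1 + M + u\right)$)
$\left(77 + U{\left(-1,\frac{1}{4 + 3} \left(-5\right) \right)}\right)^{2} = \left(77 + \left(3 + \frac{1}{4 + 3} \left(-5\right) + \left(\frac{1}{4 + 3} \left(-5\right)\right)^{2} - \frac{1}{4 + 3} \left(-5\right)\right)\right)^{2} = \left(77 + \left(3 + \frac{1}{7} \left(-5\right) + \left(\frac{1}{7} \left(-5\right)\right)^{2} - \frac{1}{7} \left(-5\right)\right)\right)^{2} = \left(77 + \left(3 - \frac{5}{7} + \left(- \frac{5}{7}\right)^{2} - - \frac{5}{7}\right)\right)^{2} = \left(77 + \left(3 - \frac{5}{7} + \frac{25}{49} + \frac{5}{7}\right)\right)^{2} = \left(77 + \frac{172}{49}\right)^{2} = \left(\frac{3945}{49}\right)^{2} = \frac{15563025}{2401}$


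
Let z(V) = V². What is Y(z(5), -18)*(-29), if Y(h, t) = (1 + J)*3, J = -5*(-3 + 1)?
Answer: -957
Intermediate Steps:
J = 10 (J = -5*(-2) = 10)
Y(h, t) = 33 (Y(h, t) = (1 + 10)*3 = 11*3 = 33)
Y(z(5), -18)*(-29) = 33*(-29) = -957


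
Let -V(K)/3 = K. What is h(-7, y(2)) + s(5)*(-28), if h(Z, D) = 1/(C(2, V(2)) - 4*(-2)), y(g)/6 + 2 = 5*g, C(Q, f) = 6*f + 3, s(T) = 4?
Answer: -2801/25 ≈ -112.04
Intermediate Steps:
V(K) = -3*K
C(Q, f) = 3 + 6*f
y(g) = -12 + 30*g (y(g) = -12 + 6*(5*g) = -12 + 30*g)
h(Z, D) = -1/25 (h(Z, D) = 1/((3 + 6*(-3*2)) - 4*(-2)) = 1/((3 + 6*(-6)) + 8) = 1/((3 - 36) + 8) = 1/(-33 + 8) = 1/(-25) = -1/25)
h(-7, y(2)) + s(5)*(-28) = -1/25 + 4*(-28) = -1/25 - 112 = -2801/25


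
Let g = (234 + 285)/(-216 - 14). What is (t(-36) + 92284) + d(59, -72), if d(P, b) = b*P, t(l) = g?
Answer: 20247761/230 ≈ 88034.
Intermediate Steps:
g = -519/230 (g = 519/(-230) = 519*(-1/230) = -519/230 ≈ -2.2565)
t(l) = -519/230
d(P, b) = P*b
(t(-36) + 92284) + d(59, -72) = (-519/230 + 92284) + 59*(-72) = 21224801/230 - 4248 = 20247761/230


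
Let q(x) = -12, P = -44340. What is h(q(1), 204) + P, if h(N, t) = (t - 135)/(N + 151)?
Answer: -6163191/139 ≈ -44340.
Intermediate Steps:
h(N, t) = (-135 + t)/(151 + N)
h(q(1), 204) + P = (-135 + 204)/(151 - 12) - 44340 = 69/139 - 44340 = -6163191/139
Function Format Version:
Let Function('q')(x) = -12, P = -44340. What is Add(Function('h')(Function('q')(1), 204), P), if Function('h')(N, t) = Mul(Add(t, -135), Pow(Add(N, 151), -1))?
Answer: Rational(-6163191, 139) ≈ -44340.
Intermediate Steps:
Function('h')(N, t) = Mul(Pow(Add(151, N), -1), Add(-135, t)) (Function('h')(N, t) = Mul(Add(-135, t), Pow(Add(151, N), -1)) = Mul(Pow(Add(151, N), -1), Add(-135, t)))
Add(Function('h')(Function('q')(1), 204), P) = Add(Mul(Pow(Add(151, -12), -1), Add(-135, 204)), -44340) = Add(Mul(Pow(139, -1), 69), -44340) = Add(Mul(Rational(1, 139), 69), -44340) = Add(Rational(69, 139), -44340) = Rational(-6163191, 139)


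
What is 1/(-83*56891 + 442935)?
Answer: -1/4279018 ≈ -2.3370e-7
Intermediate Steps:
1/(-83*56891 + 442935) = 1/(-4721953 + 442935) = 1/(-4279018) = -1/4279018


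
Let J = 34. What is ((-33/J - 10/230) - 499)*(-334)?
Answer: 65298837/391 ≈ 1.6700e+5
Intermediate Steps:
((-33/J - 10/230) - 499)*(-334) = ((-33/34 - 10/230) - 499)*(-334) = ((-33*1/34 - 10*1/230) - 499)*(-334) = ((-33/34 - 1/23) - 499)*(-334) = (-793/782 - 499)*(-334) = -391011/782*(-334) = 65298837/391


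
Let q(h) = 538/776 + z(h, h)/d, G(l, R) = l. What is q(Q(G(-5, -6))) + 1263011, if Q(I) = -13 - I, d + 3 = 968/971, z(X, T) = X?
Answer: 953147418449/754660 ≈ 1.2630e+6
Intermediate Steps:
d = -1945/971 (d = -3 + 968/971 = -1945/971 ≈ -2.0031)
q(h) = 269/388 - 971*h/1945 (q(h) = 538/776 + h/(-1945/971) = 538*(1/776) + h*(-971/1945) = 269/388 - 971*h/1945)
q(Q(G(-5, -6))) + 1263011 = (269/388 - 971*(-13 - 1*(-5))/1945) + 1263011 = (269/388 - 971*(-13 + 5)/1945) + 1263011 = (269/388 - 971/1945*(-8)) + 1263011 = (269/388 + 7768/1945) + 1263011 = 3537189/754660 + 1263011 = 953147418449/754660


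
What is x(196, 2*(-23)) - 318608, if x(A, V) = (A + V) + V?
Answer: -318504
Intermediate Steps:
x(A, V) = A + 2*V
x(196, 2*(-23)) - 318608 = (196 + 2*(2*(-23))) - 318608 = (196 + 2*(-46)) - 318608 = (196 - 92) - 318608 = 104 - 318608 = -318504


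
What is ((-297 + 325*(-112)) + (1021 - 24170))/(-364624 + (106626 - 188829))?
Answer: 59846/446827 ≈ 0.13394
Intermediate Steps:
((-297 + 325*(-112)) + (1021 - 24170))/(-364624 + (106626 - 188829)) = ((-297 - 36400) - 23149)/(-364624 - 82203) = (-36697 - 23149)/(-446827) = -59846*(-1/446827) = 59846/446827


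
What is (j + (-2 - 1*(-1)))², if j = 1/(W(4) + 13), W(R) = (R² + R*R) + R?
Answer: 2304/2401 ≈ 0.95960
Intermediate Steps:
W(R) = R + 2*R² (W(R) = (R² + R²) + R = 2*R² + R = R + 2*R²)
j = 1/49 (j = 1/(4*(1 + 2*4) + 13) = 1/(4*(1 + 8) + 13) = 1/(4*9 + 13) = 1/(36 + 13) = 1/49 ≈ 0.020408)
(j + (-2 - 1*(-1)))² = (1/49 + (-2 - 1*(-1)))² = (1/49 + (-2 + 1))² = (1/49 - 1)² = (-48/49)² = 2304/2401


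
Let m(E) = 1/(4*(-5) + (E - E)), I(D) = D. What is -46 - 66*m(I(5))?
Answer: -427/10 ≈ -42.700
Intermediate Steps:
m(E) = -1/20 (m(E) = 1/(-20 + 0) = 1/(-20) = -1/20)
-46 - 66*m(I(5)) = -46 - 66*(-1/20) = -46 + 33/10 = -427/10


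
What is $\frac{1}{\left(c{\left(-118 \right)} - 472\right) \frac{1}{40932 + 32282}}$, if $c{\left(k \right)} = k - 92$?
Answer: $- \frac{36607}{341} \approx -107.35$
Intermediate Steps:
$c{\left(k \right)} = -92 + k$ ($c{\left(k \right)} = k - 92 = -92 + k$)
$\frac{1}{\left(c{\left(-118 \right)} - 472\right) \frac{1}{40932 + 32282}} = \frac{1}{\left(\left(-92 - 118\right) - 472\right) \frac{1}{40932 + 32282}} = \frac{1}{\left(-210 - 472\right) \frac{1}{73214}} = \frac{1}{\left(-682\right) \frac{1}{73214}} = \frac{1}{- \frac{341}{36607}} = - \frac{36607}{341}$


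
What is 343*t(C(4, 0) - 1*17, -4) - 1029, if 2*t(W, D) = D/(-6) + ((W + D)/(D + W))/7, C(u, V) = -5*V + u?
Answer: -5341/6 ≈ -890.17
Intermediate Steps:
C(u, V) = u - 5*V
t(W, D) = 1/14 - D/12 (t(W, D) = (D/(-6) + ((W + D)/(D + W))/7)/2 = (D*(-⅙) + ((D + W)/(D + W))*(⅐))/2 = (-D/6 + 1*(⅐))/2 = (-D/6 + ⅐)/2 = (⅐ - D/6)/2 = 1/14 - D/12)
343*t(C(4, 0) - 1*17, -4) - 1029 = 343*(1/14 - 1/12*(-4)) - 1029 = 343*(1/14 + ⅓) - 1029 = 343*(17/42) - 1029 = 833/6 - 1029 = -5341/6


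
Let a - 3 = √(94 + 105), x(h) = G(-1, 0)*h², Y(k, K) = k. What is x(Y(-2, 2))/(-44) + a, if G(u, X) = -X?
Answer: 3 + √199 ≈ 17.107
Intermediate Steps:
x(h) = 0 (x(h) = (-1*0)*h² = 0*h² = 0)
a = 3 + √199 (a = 3 + √(94 + 105) = 3 + √199 ≈ 17.107)
x(Y(-2, 2))/(-44) + a = 0/(-44) + (3 + √199) = 0*(-1/44) + (3 + √199) = 0 + (3 + √199) = 3 + √199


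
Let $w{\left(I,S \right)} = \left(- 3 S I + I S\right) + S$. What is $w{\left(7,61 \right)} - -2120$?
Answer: $1327$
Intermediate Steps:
$w{\left(I,S \right)} = S - 2 I S$ ($w{\left(I,S \right)} = \left(- 3 I S + I S\right) + S = - 2 I S + S = S - 2 I S$)
$w{\left(7,61 \right)} - -2120 = 61 \left(1 - 14\right) - -2120 = 61 \left(1 - 14\right) + 2120 = 61 \left(-13\right) + 2120 = -793 + 2120 = 1327$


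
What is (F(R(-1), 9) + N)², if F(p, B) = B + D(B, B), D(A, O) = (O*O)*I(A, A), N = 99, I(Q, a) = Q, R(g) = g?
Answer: 700569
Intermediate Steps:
D(A, O) = A*O² (D(A, O) = (O*O)*A = O²*A = A*O²)
F(p, B) = B + B³ (F(p, B) = B + B*B² = B + B³)
(F(R(-1), 9) + N)² = ((9 + 9³) + 99)² = ((9 + 729) + 99)² = (738 + 99)² = 837² = 700569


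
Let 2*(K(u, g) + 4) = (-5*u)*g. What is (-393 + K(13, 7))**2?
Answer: 1560001/4 ≈ 3.9000e+5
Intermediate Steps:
K(u, g) = -4 - 5*g*u/2 (K(u, g) = -4 + ((-5*u)*g)/2 = -4 + (-5*g*u)/2 = -4 - 5*g*u/2)
(-393 + K(13, 7))**2 = (-393 + (-4 - 5/2*7*13))**2 = (-393 + (-4 - 455/2))**2 = (-393 - 463/2)**2 = (-1249/2)**2 = 1560001/4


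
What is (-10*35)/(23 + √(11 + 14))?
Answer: -25/2 ≈ -12.500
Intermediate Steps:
(-10*35)/(23 + √(11 + 14)) = -350/(23 + √25) = -350/(23 + 5) = -350/28 = -350*1/28 = -25/2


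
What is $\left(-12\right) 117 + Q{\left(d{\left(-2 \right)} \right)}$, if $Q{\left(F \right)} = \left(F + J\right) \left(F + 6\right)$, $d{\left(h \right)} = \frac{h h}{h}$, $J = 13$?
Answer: $-1360$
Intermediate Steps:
$d{\left(h \right)} = h$ ($d{\left(h \right)} = \frac{h^{2}}{h} = h$)
$Q{\left(F \right)} = \left(6 + F\right) \left(13 + F\right)$ ($Q{\left(F \right)} = \left(F + 13\right) \left(F + 6\right) = \left(13 + F\right) \left(6 + F\right) = \left(6 + F\right) \left(13 + F\right)$)
$\left(-12\right) 117 + Q{\left(d{\left(-2 \right)} \right)} = \left(-12\right) 117 + \left(78 + \left(-2\right)^{2} + 19 \left(-2\right)\right) = -1404 + \left(78 + 4 - 38\right) = -1404 + 44 = -1360$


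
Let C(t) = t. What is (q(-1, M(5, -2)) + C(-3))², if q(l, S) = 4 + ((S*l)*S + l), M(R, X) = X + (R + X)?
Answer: 1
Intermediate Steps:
M(R, X) = R + 2*X
q(l, S) = 4 + l + l*S² (q(l, S) = 4 + (l*S² + l) = 4 + (l + l*S²) = 4 + l + l*S²)
(q(-1, M(5, -2)) + C(-3))² = ((4 - 1 - (5 + 2*(-2))²) - 3)² = ((4 - 1 - (5 - 4)²) - 3)² = ((4 - 1 - 1*1²) - 3)² = ((4 - 1 - 1*1) - 3)² = ((4 - 1 - 1) - 3)² = (2 - 3)² = (-1)² = 1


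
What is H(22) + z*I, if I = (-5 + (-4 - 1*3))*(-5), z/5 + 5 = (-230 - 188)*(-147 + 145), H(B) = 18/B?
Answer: 2742309/11 ≈ 2.4930e+5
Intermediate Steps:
z = 4155 (z = -25 + 5*((-230 - 188)*(-147 + 145)) = -25 + 5*(-418*(-2)) = -25 + 5*836 = -25 + 4180 = 4155)
I = 60 (I = (-5 + (-4 - 3))*(-5) = (-5 - 7)*(-5) = -12*(-5) = 60)
H(22) + z*I = 18/22 + 4155*60 = 18*(1/22) + 249300 = 9/11 + 249300 = 2742309/11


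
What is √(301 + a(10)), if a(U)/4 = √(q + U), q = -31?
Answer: √(301 + 4*I*√21) ≈ 17.357 + 0.52803*I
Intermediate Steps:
a(U) = 4*√(-31 + U)
√(301 + a(10)) = √(301 + 4*√(-31 + 10)) = √(301 + 4*√(-21)) = √(301 + 4*(I*√21)) = √(301 + 4*I*√21)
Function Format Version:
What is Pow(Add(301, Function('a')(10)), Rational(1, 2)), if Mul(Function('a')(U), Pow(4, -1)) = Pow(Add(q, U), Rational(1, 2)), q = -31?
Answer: Pow(Add(301, Mul(4, I, Pow(21, Rational(1, 2)))), Rational(1, 2)) ≈ Add(17.357, Mul(0.52803, I))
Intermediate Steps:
Function('a')(U) = Mul(4, Pow(Add(-31, U), Rational(1, 2)))
Pow(Add(301, Function('a')(10)), Rational(1, 2)) = Pow(Add(301, Mul(4, Pow(Add(-31, 10), Rational(1, 2)))), Rational(1, 2)) = Pow(Add(301, Mul(4, Pow(-21, Rational(1, 2)))), Rational(1, 2)) = Pow(Add(301, Mul(4, Mul(I, Pow(21, Rational(1, 2))))), Rational(1, 2)) = Pow(Add(301, Mul(4, I, Pow(21, Rational(1, 2)))), Rational(1, 2))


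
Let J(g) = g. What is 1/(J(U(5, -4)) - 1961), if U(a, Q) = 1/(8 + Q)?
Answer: -4/7843 ≈ -0.00051001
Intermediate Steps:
1/(J(U(5, -4)) - 1961) = 1/(1/(8 - 4) - 1961) = 1/(1/4 - 1961) = 1/(-7843/4) = -4/7843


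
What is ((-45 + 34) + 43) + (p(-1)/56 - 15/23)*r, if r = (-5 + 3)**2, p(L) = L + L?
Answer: 4709/161 ≈ 29.248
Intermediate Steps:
p(L) = 2*L
r = 4 (r = (-2)**2 = 4)
((-45 + 34) + 43) + (p(-1)/56 - 15/23)*r = ((-45 + 34) + 43) + ((2*(-1))/56 - 15/23)*4 = (-11 + 43) + (-2*1/56 - 15*1/23)*4 = 32 + (-1/28 - 15/23)*4 = 32 - 443/644*4 = 32 - 443/161 = 4709/161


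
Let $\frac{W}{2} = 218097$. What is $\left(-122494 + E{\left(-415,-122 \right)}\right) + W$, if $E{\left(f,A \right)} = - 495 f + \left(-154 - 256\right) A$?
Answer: $569145$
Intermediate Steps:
$W = 436194$ ($W = 2 \cdot 218097 = 436194$)
$E{\left(f,A \right)} = - 495 f - 410 A$ ($E{\left(f,A \right)} = - 495 f + \left(-154 - 256\right) A = - 495 f - 410 A$)
$\left(-122494 + E{\left(-415,-122 \right)}\right) + W = \left(-122494 - -255445\right) + 436194 = \left(-122494 + \left(205425 + 50020\right)\right) + 436194 = \left(-122494 + 255445\right) + 436194 = 132951 + 436194 = 569145$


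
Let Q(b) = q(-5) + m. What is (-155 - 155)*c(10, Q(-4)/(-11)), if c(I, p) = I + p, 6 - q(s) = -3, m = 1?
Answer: -31000/11 ≈ -2818.2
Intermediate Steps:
q(s) = 9 (q(s) = 6 - 1*(-3) = 6 + 3 = 9)
Q(b) = 10 (Q(b) = 9 + 1 = 10)
(-155 - 155)*c(10, Q(-4)/(-11)) = (-155 - 155)*(10 + 10/(-11)) = -310*(10 + 10*(-1/11)) = -310*(10 - 10/11) = -310*100/11 = -31000/11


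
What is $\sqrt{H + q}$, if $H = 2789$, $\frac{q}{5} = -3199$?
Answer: $i \sqrt{13206} \approx 114.92 i$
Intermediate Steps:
$q = -15995$ ($q = 5 \left(-3199\right) = -15995$)
$\sqrt{H + q} = \sqrt{2789 - 15995} = \sqrt{-13206} = i \sqrt{13206}$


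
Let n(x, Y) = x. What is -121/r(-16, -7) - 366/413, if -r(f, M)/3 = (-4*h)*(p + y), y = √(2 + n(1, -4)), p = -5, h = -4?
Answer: -57851/39648 - 11*√3/96 ≈ -1.6576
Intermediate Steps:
y = √3 (y = √(2 + 1) = √3 ≈ 1.7320)
r(f, M) = 240 - 48*√3 (r(f, M) = -3*(-4*(-4))*(-5 + √3) = -48*(-5 + √3) = -3*(-80 + 16*√3) = 240 - 48*√3)
-121/r(-16, -7) - 366/413 = -121/(240 - 48*√3) - 366/413 = -366/413 - 121/(240 - 48*√3)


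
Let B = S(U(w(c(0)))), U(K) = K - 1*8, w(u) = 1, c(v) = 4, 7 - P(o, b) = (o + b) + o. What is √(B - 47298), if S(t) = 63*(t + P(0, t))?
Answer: I*√46857 ≈ 216.46*I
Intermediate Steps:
P(o, b) = 7 - b - 2*o (P(o, b) = 7 - ((o + b) + o) = 7 - ((b + o) + o) = 7 - (b + 2*o) = 7 + (-b - 2*o) = 7 - b - 2*o)
U(K) = -8 + K (U(K) = K - 8 = -8 + K)
S(t) = 441 (S(t) = 63*(t + (7 - t - 2*0)) = 63*(t + (7 - t + 0)) = 63*(t + (7 - t)) = 63*7 = 441)
B = 441
√(B - 47298) = √(441 - 47298) = √(-46857) = I*√46857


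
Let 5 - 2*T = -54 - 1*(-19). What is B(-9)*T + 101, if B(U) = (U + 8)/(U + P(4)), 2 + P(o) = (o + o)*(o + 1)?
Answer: 2909/29 ≈ 100.31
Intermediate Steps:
P(o) = -2 + 2*o*(1 + o) (P(o) = -2 + (o + o)*(o + 1) = -2 + (2*o)*(1 + o) = -2 + 2*o*(1 + o))
T = 20 (T = 5/2 - (-54 - 1*(-19))/2 = 5/2 - (-54 + 19)/2 = 5/2 - 1/2*(-35) = 5/2 + 35/2 = 20)
B(U) = (8 + U)/(38 + U) (B(U) = (U + 8)/(U + (-2 + 2*4 + 2*4**2)) = (8 + U)/(U + (-2 + 8 + 2*16)) = (8 + U)/(U + (-2 + 8 + 32)) = (8 + U)/(U + 38) = (8 + U)/(38 + U))
B(-9)*T + 101 = ((8 - 9)/(38 - 9))*20 + 101 = (-1/29)*20 + 101 = ((1/29)*(-1))*20 + 101 = -1/29*20 + 101 = -20/29 + 101 = 2909/29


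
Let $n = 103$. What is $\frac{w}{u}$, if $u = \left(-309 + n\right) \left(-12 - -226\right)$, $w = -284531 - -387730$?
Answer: $- \frac{103199}{44084} \approx -2.341$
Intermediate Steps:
$w = 103199$ ($w = -284531 + 387730 = 103199$)
$u = -44084$ ($u = \left(-309 + 103\right) \left(-12 - -226\right) = - 206 \left(-12 + 226\right) = \left(-206\right) 214 = -44084$)
$\frac{w}{u} = \frac{103199}{-44084} = 103199 \left(- \frac{1}{44084}\right) = - \frac{103199}{44084}$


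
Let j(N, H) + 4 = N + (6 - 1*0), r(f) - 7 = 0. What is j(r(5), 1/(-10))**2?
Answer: 81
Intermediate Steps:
r(f) = 7 (r(f) = 7 + 0 = 7)
j(N, H) = 2 + N (j(N, H) = -4 + (N + (6 - 1*0)) = -4 + (N + (6 + 0)) = -4 + (N + 6) = -4 + (6 + N) = 2 + N)
j(r(5), 1/(-10))**2 = (2 + 7)**2 = 9**2 = 81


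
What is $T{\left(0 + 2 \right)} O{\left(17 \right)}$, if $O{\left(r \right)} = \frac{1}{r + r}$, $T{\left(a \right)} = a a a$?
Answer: $\frac{4}{17} \approx 0.23529$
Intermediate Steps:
$T{\left(a \right)} = a^{3}$ ($T{\left(a \right)} = a^{2} a = a^{3}$)
$O{\left(r \right)} = \frac{1}{2 r}$
$T{\left(0 + 2 \right)} O{\left(17 \right)} = \left(0 + 2\right)^{3} \frac{1}{2 \cdot 17} = 2^{3} \cdot \frac{1}{2} \cdot \frac{1}{17} = 8 \cdot \frac{1}{34} = \frac{4}{17}$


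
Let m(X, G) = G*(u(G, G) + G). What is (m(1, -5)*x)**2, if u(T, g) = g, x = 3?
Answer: 22500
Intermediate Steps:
m(X, G) = 2*G**2 (m(X, G) = G*(G + G) = G*(2*G) = 2*G**2)
(m(1, -5)*x)**2 = ((2*(-5)**2)*3)**2 = ((2*25)*3)**2 = (50*3)**2 = 150**2 = 22500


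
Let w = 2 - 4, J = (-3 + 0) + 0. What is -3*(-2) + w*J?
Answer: 12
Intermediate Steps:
J = -3 (J = -3 + 0 = -3)
w = -2
-3*(-2) + w*J = -3*(-2) - 2*(-3) = 6 + 6 = 12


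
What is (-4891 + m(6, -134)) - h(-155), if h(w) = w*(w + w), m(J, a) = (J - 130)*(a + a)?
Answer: -19709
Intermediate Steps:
m(J, a) = 2*a*(-130 + J) (m(J, a) = (-130 + J)*(2*a) = 2*a*(-130 + J))
h(w) = 2*w² (h(w) = w*(2*w) = 2*w²)
(-4891 + m(6, -134)) - h(-155) = (-4891 + 2*(-134)*(-130 + 6)) - 2*(-155)² = (-4891 + 2*(-134)*(-124)) - 2*24025 = (-4891 + 33232) - 1*48050 = 28341 - 48050 = -19709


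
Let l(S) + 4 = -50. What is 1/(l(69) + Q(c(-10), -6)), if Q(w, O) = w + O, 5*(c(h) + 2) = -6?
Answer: -5/316 ≈ -0.015823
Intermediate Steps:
c(h) = -16/5 (c(h) = -2 + (1/5)*(-6) = -2 - 6/5 = -16/5)
l(S) = -54 (l(S) = -4 - 50 = -54)
Q(w, O) = O + w
1/(l(69) + Q(c(-10), -6)) = 1/(-54 + (-6 - 16/5)) = 1/(-54 - 46/5) = 1/(-316/5) = -5/316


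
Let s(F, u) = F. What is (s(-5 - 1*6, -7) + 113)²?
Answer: 10404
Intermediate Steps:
(s(-5 - 1*6, -7) + 113)² = ((-5 - 1*6) + 113)² = ((-5 - 6) + 113)² = (-11 + 113)² = 102² = 10404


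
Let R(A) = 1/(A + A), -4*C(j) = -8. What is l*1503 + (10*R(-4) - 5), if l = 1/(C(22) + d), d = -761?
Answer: -8329/1012 ≈ -8.2302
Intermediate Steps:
C(j) = 2 (C(j) = -1/4*(-8) = 2)
R(A) = 1/(2*A)
l = -1/759 (l = 1/(2 - 761) = 1/(-759) = -1/759 ≈ -0.0013175)
l*1503 + (10*R(-4) - 5) = -1/759*1503 + (10*((1/2)/(-4)) - 5) = -501/253 + (10*((1/2)*(-1/4)) - 5) = -501/253 + (10*(-1/8) - 5) = -501/253 + (-5/4 - 5) = -501/253 - 25/4 = -8329/1012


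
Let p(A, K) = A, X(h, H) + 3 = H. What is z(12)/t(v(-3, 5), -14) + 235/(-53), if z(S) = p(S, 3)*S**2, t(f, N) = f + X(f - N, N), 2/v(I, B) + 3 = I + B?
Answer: -96049/1007 ≈ -95.381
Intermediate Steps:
X(h, H) = -3 + H
v(I, B) = 2/(-3 + B + I) (v(I, B) = 2/(-3 + (I + B)) = 2/(-3 + (B + I)) = 2/(-3 + B + I))
t(f, N) = -3 + N + f (t(f, N) = f + (-3 + N) = -3 + N + f)
z(S) = S**3 (z(S) = S*S**2 = S**3)
z(12)/t(v(-3, 5), -14) + 235/(-53) = 12**3/(-3 - 14 + 2/(-3 + 5 - 3)) + 235/(-53) = 1728/(-3 - 14 + 2/(-1)) + 235*(-1/53) = 1728/(-3 - 14 + 2*(-1)) - 235/53 = 1728/(-3 - 14 - 2) - 235/53 = 1728/(-19) - 235/53 = 1728*(-1/19) - 235/53 = -1728/19 - 235/53 = -96049/1007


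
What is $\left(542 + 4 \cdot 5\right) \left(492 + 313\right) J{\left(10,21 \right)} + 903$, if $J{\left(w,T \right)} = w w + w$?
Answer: $49766003$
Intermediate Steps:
$J{\left(w,T \right)} = w + w^{2}$ ($J{\left(w,T \right)} = w^{2} + w = w + w^{2}$)
$\left(542 + 4 \cdot 5\right) \left(492 + 313\right) J{\left(10,21 \right)} + 903 = \left(542 + 4 \cdot 5\right) \left(492 + 313\right) 10 \left(1 + 10\right) + 903 = \left(542 + 20\right) 805 \cdot 10 \cdot 11 + 903 = 562 \cdot 805 \cdot 110 + 903 = 452410 \cdot 110 + 903 = 49765100 + 903 = 49766003$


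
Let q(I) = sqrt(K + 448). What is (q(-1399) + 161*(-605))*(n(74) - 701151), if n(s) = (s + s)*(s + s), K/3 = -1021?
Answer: 66162054035 - 679247*I*sqrt(2615) ≈ 6.6162e+10 - 3.4735e+7*I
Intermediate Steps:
K = -3063 (K = 3*(-1021) = -3063)
n(s) = 4*s**2 (n(s) = (2*s)*(2*s) = 4*s**2)
q(I) = I*sqrt(2615) (q(I) = sqrt(-3063 + 448) = sqrt(-2615) = I*sqrt(2615))
(q(-1399) + 161*(-605))*(n(74) - 701151) = (I*sqrt(2615) + 161*(-605))*(4*74**2 - 701151) = (I*sqrt(2615) - 97405)*(4*5476 - 701151) = (-97405 + I*sqrt(2615))*(21904 - 701151) = (-97405 + I*sqrt(2615))*(-679247) = 66162054035 - 679247*I*sqrt(2615)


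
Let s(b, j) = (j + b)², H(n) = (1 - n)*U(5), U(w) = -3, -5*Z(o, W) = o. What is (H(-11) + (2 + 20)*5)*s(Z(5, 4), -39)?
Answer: 118400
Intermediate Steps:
Z(o, W) = -o/5
H(n) = -3 + 3*n (H(n) = (1 - n)*(-3) = -3 + 3*n)
s(b, j) = (b + j)²
(H(-11) + (2 + 20)*5)*s(Z(5, 4), -39) = ((-3 + 3*(-11)) + (2 + 20)*5)*(-⅕*5 - 39)² = ((-3 - 33) + 22*5)*(-1 - 39)² = (-36 + 110)*(-40)² = 74*1600 = 118400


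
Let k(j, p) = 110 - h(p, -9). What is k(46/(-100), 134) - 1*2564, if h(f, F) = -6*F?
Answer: -2508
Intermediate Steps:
k(j, p) = 56 (k(j, p) = 110 - (-6)*(-9) = 110 - 1*54 = 110 - 54 = 56)
k(46/(-100), 134) - 1*2564 = 56 - 1*2564 = 56 - 2564 = -2508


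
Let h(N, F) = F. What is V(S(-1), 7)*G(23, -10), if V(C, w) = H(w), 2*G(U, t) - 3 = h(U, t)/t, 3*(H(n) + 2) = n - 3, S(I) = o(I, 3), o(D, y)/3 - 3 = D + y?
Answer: -4/3 ≈ -1.3333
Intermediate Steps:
o(D, y) = 9 + 3*D + 3*y (o(D, y) = 9 + 3*(D + y) = 9 + (3*D + 3*y) = 9 + 3*D + 3*y)
S(I) = 18 + 3*I (S(I) = 9 + 3*I + 3*3 = 9 + 3*I + 9 = 18 + 3*I)
H(n) = -3 + n/3 (H(n) = -2 + (n - 3)/3 = -2 + (-3 + n)/3 = -2 + (-1 + n/3) = -3 + n/3)
G(U, t) = 2 (G(U, t) = 3/2 + (t/t)/2 = 3/2 + (½)*1 = 3/2 + ½ = 2)
V(C, w) = -3 + w/3
V(S(-1), 7)*G(23, -10) = (-3 + (⅓)*7)*2 = (-3 + 7/3)*2 = -⅔*2 = -4/3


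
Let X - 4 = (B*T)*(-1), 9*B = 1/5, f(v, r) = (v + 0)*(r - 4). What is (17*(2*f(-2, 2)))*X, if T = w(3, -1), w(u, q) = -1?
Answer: 24616/45 ≈ 547.02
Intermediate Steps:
T = -1
f(v, r) = v*(-4 + r)
B = 1/45 (B = (1/9)/5 = (1/9)*(1/5) = 1/45 ≈ 0.022222)
X = 181/45 (X = 4 + ((1/45)*(-1))*(-1) = 4 - 1/45*(-1) = 4 + 1/45 = 181/45 ≈ 4.0222)
(17*(2*f(-2, 2)))*X = (17*(2*(-2*(-4 + 2))))*(181/45) = (17*(2*(-2*(-2))))*(181/45) = (17*(2*4))*(181/45) = (17*8)*(181/45) = 136*(181/45) = 24616/45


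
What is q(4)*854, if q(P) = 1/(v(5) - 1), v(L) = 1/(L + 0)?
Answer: -2135/2 ≈ -1067.5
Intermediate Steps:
v(L) = 1/L
q(P) = -5/4 (q(P) = 1/(1/5 - 1) = 1/(⅕ - 1) = 1/(-⅘) = -5/4)
q(4)*854 = -5/4*854 = -2135/2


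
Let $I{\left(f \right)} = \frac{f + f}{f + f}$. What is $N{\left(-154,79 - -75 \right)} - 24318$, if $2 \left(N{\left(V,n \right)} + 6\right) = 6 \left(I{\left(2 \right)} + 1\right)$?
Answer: $-24318$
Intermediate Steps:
$I{\left(f \right)} = 1$ ($I{\left(f \right)} = \frac{2 f}{2 f} = 2 f \frac{1}{2 f} = 1$)
$N{\left(V,n \right)} = 0$ ($N{\left(V,n \right)} = -6 + \frac{6 \left(1 + 1\right)}{2} = -6 + \frac{6 \cdot 2}{2} = -6 + \frac{1}{2} \cdot 12 = -6 + 6 = 0$)
$N{\left(-154,79 - -75 \right)} - 24318 = 0 - 24318 = -24318$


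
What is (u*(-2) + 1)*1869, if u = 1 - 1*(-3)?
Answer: -13083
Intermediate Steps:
u = 4 (u = 1 + 3 = 4)
(u*(-2) + 1)*1869 = (4*(-2) + 1)*1869 = (-8 + 1)*1869 = -7*1869 = -13083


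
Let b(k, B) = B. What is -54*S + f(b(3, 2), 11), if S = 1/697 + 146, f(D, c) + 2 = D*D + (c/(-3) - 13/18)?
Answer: -98943607/12546 ≈ -7886.5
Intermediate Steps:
f(D, c) = -49/18 + D² - c/3 (f(D, c) = -2 + (D*D + (c/(-3) - 13/18)) = -2 + (D² + (c*(-⅓) - 13*1/18)) = -2 + (D² + (-c/3 - 13/18)) = -2 + (D² + (-13/18 - c/3)) = -2 + (-13/18 + D² - c/3) = -49/18 + D² - c/3)
S = 101763/697 (S = 1/697 + 146 = 101763/697 ≈ 146.00)
-54*S + f(b(3, 2), 11) = -54*101763/697 + (-49/18 + 2² - ⅓*11) = -5495202/697 + (-49/18 + 4 - 11/3) = -5495202/697 - 43/18 = -98943607/12546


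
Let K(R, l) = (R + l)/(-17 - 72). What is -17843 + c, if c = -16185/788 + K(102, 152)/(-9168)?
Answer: -1435715354167/80371272 ≈ -17864.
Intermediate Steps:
K(R, l) = -R/89 - l/89 (K(R, l) = (R + l)/(-89) = (R + l)*(-1/89) = -R/89 - l/89)
c = -1650747871/80371272 (c = -16185/788 + (-1/89*102 - 1/89*152)/(-9168) = -16185*1/788 + (-102/89 - 152/89)*(-1/9168) = -16185/788 - 254/89*(-1/9168) = -16185/788 + 127/407976 = -1650747871/80371272 ≈ -20.539)
-17843 + c = -17843 - 1650747871/80371272 = -1435715354167/80371272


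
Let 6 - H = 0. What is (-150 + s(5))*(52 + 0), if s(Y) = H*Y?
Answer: -6240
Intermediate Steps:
H = 6 (H = 6 - 1*0 = 6 + 0 = 6)
s(Y) = 6*Y
(-150 + s(5))*(52 + 0) = (-150 + 6*5)*(52 + 0) = (-150 + 30)*52 = -120*52 = -6240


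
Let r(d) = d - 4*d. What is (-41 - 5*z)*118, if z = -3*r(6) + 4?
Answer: -39058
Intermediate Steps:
r(d) = -3*d
z = 58 (z = -(-9)*6 + 4 = -3*(-18) + 4 = 54 + 4 = 58)
(-41 - 5*z)*118 = (-41 - 5*58)*118 = (-41 - 290)*118 = -331*118 = -39058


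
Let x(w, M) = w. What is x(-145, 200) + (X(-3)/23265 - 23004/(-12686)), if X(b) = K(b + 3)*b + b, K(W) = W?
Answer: -7043353258/49189965 ≈ -143.19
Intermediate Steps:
X(b) = b + b*(3 + b) (X(b) = (b + 3)*b + b = (3 + b)*b + b = b*(3 + b) + b = b + b*(3 + b))
x(-145, 200) + (X(-3)/23265 - 23004/(-12686)) = -145 + (-3*(4 - 3)/23265 - 23004/(-12686)) = -145 + (-3*1*(1/23265) - 23004*(-1/12686)) = -145 + (-3*1/23265 + 11502/6343) = -145 + (-1/7755 + 11502/6343) = -145 + 89191667/49189965 = -7043353258/49189965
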